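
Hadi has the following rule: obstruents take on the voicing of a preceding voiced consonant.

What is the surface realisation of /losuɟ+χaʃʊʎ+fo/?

/χ/ is a voiceless uvular fricative. The preceding trigger /ɟ/ is voiced, so /χ/ must become voiced as well.
The voiced uvular fricative is [ʁ], so /χ/ → [ʁ].
The same rule applies at the second boundary: /f/ → [v] next to /ʎ/.

[losuɟʁaʃʊʎvo]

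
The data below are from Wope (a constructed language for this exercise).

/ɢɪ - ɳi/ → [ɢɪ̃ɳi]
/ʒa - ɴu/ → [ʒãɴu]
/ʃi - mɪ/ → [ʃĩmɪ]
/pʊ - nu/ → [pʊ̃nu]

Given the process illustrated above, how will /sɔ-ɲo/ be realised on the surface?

[sɔ̃ɲo]

The data show regressive nasality assimilation (vowel nasalisation): /ɪ/ → [ɪ̃] before /ɳ/; /a/ → [ã] before /ɴ/; /i/ → [ĩ] before /m/; /ʊ/ → [ʊ̃] before /n/ — a vowel is nasalised by an immediately following nasal consonant.
The vowel /ɔ/ is adjacent to the following nasal /ɲ/, so it acquires [+nasal] and surfaces as [ɔ̃].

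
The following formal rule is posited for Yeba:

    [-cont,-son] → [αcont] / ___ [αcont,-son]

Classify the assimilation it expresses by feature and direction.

The shared variable α links the value of [cont] on the target to that of the neighbouring obstruent. [cont] distinguishes stops from fricatives — a manner-of-articulation feature — so this is manner assimilation.
Since the environment is written after the underscore, the trigger follows the target; the direction is regressive.

regressive manner assimilation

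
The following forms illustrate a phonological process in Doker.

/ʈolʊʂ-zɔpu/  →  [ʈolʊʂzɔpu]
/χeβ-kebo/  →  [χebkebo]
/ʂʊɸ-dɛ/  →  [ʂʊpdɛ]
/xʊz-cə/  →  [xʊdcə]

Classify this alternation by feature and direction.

Underlying /β/ is realised as [b] next to /k/; /k/ itself does not change.
/β/ is a fricative while /k/ is a stop; the output [b] is a stop, matching the trigger — so the feature that spreads is manner.
Place and voice are unchanged, so the assimilation is partial, not total.
The other alternating forms pattern the same way: /ɸ/ → [p] before /d/ (fricative → stop, matching a stop); /z/ → [d] before /c/ (fricative → stop, matching a stop) — only manner changes, and always toward the following segment.
No alternation appears in [ʈolʊʂzɔpu]: there the adjacent consonants already agree in manner (/ʂ/ and /z/ are both fricatives), so this form is consistent with the same rule.
The trigger is the following segment, so the direction is regressive (anticipatory).

regressive manner assimilation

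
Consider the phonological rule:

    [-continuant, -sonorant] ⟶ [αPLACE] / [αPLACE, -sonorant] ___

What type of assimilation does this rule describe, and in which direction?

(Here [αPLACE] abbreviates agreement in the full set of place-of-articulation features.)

The rule copies the place features (abbreviated [PLACE]) from the environment onto the target, so the assimilating feature is place.
Since the environment is written before the underscore, the trigger precedes the target; the direction is progressive.

progressive place assimilation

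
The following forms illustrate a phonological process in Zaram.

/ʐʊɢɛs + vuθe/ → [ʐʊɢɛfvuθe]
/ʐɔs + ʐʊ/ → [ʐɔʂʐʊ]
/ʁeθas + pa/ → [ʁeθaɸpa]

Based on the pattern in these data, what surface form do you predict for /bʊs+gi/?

The data show regressive place assimilation: /s/ → [f] before /v/; /s/ → [ʂ] before /ʐ/; /s/ → [ɸ] before /p/. In each pair only place changes, matching the following consonant, while manner and voice stay constant.
The rule targets /s/ (voiceless alveolar fricative), which sits before the trigger /g/ (velar).
A voiceless velar fricative is [x], so the surface segment is [x].

[bʊxgi]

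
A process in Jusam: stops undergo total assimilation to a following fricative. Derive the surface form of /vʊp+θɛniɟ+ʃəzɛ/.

/p/ is the segment targeted by the rule; it sits immediately before /θ/, so it assimilates completely and surfaces as [θ].
The same rule applies at the second boundary: /ɟ/ → [ʃ] next to /ʃ/.

[vʊθθɛniʃʃəzɛ]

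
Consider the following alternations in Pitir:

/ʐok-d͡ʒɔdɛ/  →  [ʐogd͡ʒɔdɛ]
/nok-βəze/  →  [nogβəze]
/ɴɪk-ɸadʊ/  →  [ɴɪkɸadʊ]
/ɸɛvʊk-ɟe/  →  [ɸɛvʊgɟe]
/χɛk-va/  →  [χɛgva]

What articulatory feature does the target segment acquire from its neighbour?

voicing

Comparing underlying and surface forms, /k/ → [g] is the alternation; the neighbouring /d͡ʒ/ is constant.
The change voiceless → voiced matches the voicing of the following /d͡ʒ/, identifying this as voicing assimilation.
Checking the remaining alternations: /k/ → [g] before /β/ (voiceless → voiced, matching voiced); /k/ → [g] before /ɟ/ (voiceless → voiced, matching voiced); /k/ → [g] before /v/ (voiceless → voiced, matching voiced) — only voicing changes, and always toward the following segment.
No alternation appears in [ɴɪkɸadʊ]: there the adjacent consonants already agree in voicing (/k/ and /ɸ/ are both voiceless), so this form is consistent with the same rule.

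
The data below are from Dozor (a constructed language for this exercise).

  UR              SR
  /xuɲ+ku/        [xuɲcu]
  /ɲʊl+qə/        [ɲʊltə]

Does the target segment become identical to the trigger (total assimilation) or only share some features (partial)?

Underlying /k/ is realised as [c] next to /ɲ/; /ɲ/ itself does not change.
/k/ is velar while /ɲ/ is palatal; the output [c] is palatal, matching the trigger — so the feature that spreads is place.
Manner and voice are unchanged, so the assimilation is partial, not total.
The other alternating form patterns the same way: /q/ → [t] after /l/ (uvular → alveolar, matching alveolar) — only place changes, and always toward the preceding segment.

partial assimilation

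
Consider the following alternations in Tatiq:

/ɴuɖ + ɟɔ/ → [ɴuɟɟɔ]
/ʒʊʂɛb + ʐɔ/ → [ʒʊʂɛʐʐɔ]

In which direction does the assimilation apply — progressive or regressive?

regressive

Underlying /ɖ/ is realised as [ɟ] next to /ɟ/; /ɟ/ itself does not change.
The output [ɟ] is identical to the trigger /ɟ/ — every feature (place, manner, voicing) has been copied — so this is total assimilation.
The remaining alternation confirms this: /b/ → [ʐ] before /ʐ/ — in each case the output is a copy of the following consonant.
Since the segment that changes precedes the conditioning segment, the assimilation is regressive.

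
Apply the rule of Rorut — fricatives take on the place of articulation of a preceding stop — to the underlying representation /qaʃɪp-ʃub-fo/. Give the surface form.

The rule targets /ʃ/ (voiceless postalveolar fricative), which sits after the trigger /p/ (bilabial).
A voiceless bilabial fricative is [ɸ], so the surface segment is [ɸ].
At the second juncture, /f/ likewise becomes [ɸ] adjacent to /b/.

[qaʃɪpɸubɸo]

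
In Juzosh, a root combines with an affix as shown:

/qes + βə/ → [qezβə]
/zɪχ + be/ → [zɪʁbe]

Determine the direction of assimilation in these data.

The segment that alternates is /s/, which surfaces as [z] when adjacent to /β/.
/s/ is voiceless while /β/ is voiced; the output [z] is voiced, matching the trigger — so the feature that spreads is voicing.
The other alternating form patterns the same way: /χ/ → [ʁ] before /b/ (voiceless → voiced, matching voiced) — only voicing changes, and always toward the following segment.
Since the segment that changes precedes the conditioning segment, the assimilation is regressive.

regressive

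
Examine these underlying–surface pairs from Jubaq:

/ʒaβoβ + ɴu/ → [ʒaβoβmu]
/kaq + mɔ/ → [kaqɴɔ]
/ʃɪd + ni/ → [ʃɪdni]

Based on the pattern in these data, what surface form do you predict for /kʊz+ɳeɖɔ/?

The data show progressive place assimilation: /ɴ/ → [m] after /β/; /m/ → [ɴ] after /q/. In each pair only place changes, matching the preceding consonant, while manner and voice stay constant.
Nothing changes in [ʃɪdni]: there the adjacent consonants already agree in place (/n/ and /d/ are both alveolar), so this form is consistent with the same rule.
/ɳ/ is a voiced retroflex nasal. The preceding trigger /z/ is alveolar, so /ɳ/ must become alveolar as well.
A voiced alveolar nasal is [n], so the surface segment is [n].

[kʊzneɖɔ]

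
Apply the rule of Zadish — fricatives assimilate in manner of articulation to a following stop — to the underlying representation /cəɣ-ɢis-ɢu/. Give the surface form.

[cəgɢitɢu]

/ɣ/ is a voiced velar fricative. The following trigger /ɢ/ is a stop, so /ɣ/ must become a stop as well.
The voiced velar stop is [g], so /ɣ/ → [g].
The same rule applies at the second boundary: /s/ → [t] next to /ɢ/.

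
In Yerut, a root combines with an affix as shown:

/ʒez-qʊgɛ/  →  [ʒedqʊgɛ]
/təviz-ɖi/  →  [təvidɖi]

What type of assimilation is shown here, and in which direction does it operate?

regressive manner assimilation

Underlying /z/ is realised as [d] next to /q/; /q/ itself does not change.
/z/ is a fricative while /q/ is a stop; the output [d] is a stop, matching the trigger — so the feature that spreads is manner.
Place and voice are unchanged, so the assimilation is partial, not total.
The same holds elsewhere in the data: /z/ → [d] before /ɖ/ (fricative → stop, matching a stop) — only manner changes, and always toward the following segment.
Since the segment that changes precedes the conditioning segment, the assimilation is regressive.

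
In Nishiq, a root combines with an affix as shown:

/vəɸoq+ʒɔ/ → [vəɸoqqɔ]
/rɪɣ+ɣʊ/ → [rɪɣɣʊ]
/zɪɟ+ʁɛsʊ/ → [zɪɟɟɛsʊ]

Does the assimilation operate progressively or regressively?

The segment that alternates is /ʒ/, which surfaces as [q] when adjacent to /q/.
The output [q] is identical to the trigger /q/ — every feature (place, manner, voicing) has been copied — so this is total assimilation.
The remaining alternation confirms this: /ʁ/ → [ɟ] after /ɟ/ — in each case the output is a copy of the preceding consonant.
In [rɪɣɣʊ] the two consonants at the boundary are already identical (/ɣ/ + /ɣ/), so the rule applies vacuously and nothing changes.
Since the segment that changes follows the conditioning segment, the assimilation is progressive.

progressive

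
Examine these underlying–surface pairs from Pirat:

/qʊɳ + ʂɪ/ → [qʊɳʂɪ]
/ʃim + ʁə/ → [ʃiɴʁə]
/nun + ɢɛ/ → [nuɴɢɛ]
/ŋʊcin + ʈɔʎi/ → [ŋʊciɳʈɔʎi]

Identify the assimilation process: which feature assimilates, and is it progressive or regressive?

Underlying /m/ is realised as [ɴ] next to /ʁ/; /ʁ/ itself does not change.
/m/ is bilabial while /ʁ/ is uvular; the output [ɴ] is uvular, matching the trigger — so the feature that spreads is place.
Manner and voice are unchanged, so the assimilation is partial, not total.
The other alternating forms pattern the same way: /n/ → [ɴ] before /ɢ/ (alveolar → uvular, matching uvular); /n/ → [ɳ] before /ʈ/ (alveolar → retroflex, matching retroflex) — only place changes, and always toward the following segment.
Nothing changes in [qʊɳʂɪ]: there the adjacent consonants already agree in place (/ɳ/ and /ʂ/ are both retroflex), so this form is consistent with the same rule.
The trigger is the following segment, so the direction is regressive (anticipatory).

regressive place assimilation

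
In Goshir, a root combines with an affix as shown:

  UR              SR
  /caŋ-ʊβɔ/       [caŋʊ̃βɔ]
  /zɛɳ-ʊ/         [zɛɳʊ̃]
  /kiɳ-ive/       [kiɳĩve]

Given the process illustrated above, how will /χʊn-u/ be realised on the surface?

The data show progressive nasality assimilation (vowel nasalisation): /ʊ/ → [ʊ̃] after /ŋ/; /ʊ/ → [ʊ̃] after /ɳ/; /i/ → [ĩ] after /ɳ/ — a vowel is nasalised by an immediately preceding nasal consonant.
The vowel /u/ is adjacent to the preceding nasal /n/, so it acquires [+nasal] and surfaces as [ũ].

[χʊnũ]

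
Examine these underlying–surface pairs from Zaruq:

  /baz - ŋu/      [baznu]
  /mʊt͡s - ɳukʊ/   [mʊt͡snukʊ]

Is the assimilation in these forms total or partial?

partial assimilation

Comparing underlying and surface forms, /ŋ/ → [n] is the alternation; the neighbouring /z/ is constant.
/ŋ/ is velar while /z/ is alveolar; the output [n] is alveolar, matching the trigger — so the feature that spreads is place.
Manner and voice are unchanged, so the assimilation is partial, not total.
Checking the remaining alternation: /ɳ/ → [n] after /t͡s/ (retroflex → alveolar, matching alveolar) — only place changes, and always toward the preceding segment.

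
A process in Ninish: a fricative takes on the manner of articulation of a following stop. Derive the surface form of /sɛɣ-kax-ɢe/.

The rule targets /ɣ/ (voiced velar fricative), which sits before the trigger /k/ (stop).
Changing only its manner to stop gives [g] — the voiced velar stop.
At the second juncture, /x/ likewise becomes [k] adjacent to /ɢ/.

[sɛgkakɢe]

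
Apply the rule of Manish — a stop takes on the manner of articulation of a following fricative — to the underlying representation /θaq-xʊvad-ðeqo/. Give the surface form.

[θaχxʊvazðeqo]

The rule targets /q/ (voiceless uvular stop), which sits before the trigger /x/ (fricative).
Changing only its manner to fricative gives [χ] — the voiceless uvular fricative.
At the second juncture, /d/ likewise becomes [z] adjacent to /ð/.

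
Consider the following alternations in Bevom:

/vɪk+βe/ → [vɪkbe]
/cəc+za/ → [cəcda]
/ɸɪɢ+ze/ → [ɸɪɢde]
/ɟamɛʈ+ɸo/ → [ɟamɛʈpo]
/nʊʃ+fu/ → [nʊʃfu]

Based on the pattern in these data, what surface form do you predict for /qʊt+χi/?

[qʊtqi]

The data show progressive manner assimilation: /β/ → [b] after /k/; /z/ → [d] after /c/; /z/ → [d] after /ɢ/; /ɸ/ → [p] after /ʈ/. In each pair only manner changes, matching the preceding consonant, while place and voice stay constant.
Nothing changes in [nʊʃfu]: there the adjacent consonants already agree in manner (/f/ and /ʃ/ are both fricatives), so this form is consistent with the same rule.
/χ/ is a voiceless uvular fricative. The preceding trigger /t/ is a stop, so /χ/ must become a stop as well.
The voiceless uvular stop is [q], so /χ/ → [q].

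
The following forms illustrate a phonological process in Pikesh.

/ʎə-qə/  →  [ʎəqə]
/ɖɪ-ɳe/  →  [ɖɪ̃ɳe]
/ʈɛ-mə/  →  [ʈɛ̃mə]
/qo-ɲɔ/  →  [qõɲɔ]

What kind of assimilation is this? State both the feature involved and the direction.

regressive nasality assimilation (vowel nasalisation)

The vowel /ɪ/ surfaces as nasalised [ɪ̃] next to the following nasal /ɳ/ — it has acquired the [+nasal] feature of its neighbour.
Likewise in the remaining data: /ɛ/ → [ɛ̃] before /m/; /o/ → [õ] before /ɲ/ — each time a vowel is nasalised next to a following nasal.
No change occurs in [ʎəqə] because the vowel at the boundary is adjacent to an oral consonant, not a nasal (/ə/ next to /q/).
Because the conditioning nasal is to the right of the vowel that changes, the process is regressive (anticipatory).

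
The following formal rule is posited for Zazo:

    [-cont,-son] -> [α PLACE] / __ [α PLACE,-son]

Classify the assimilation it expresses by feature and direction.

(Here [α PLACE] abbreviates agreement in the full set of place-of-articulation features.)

The rule copies the place features (abbreviated [PLACE]) from the environment onto the target, so the assimilating feature is place.
Since the environment is written after the underscore, the trigger follows the target; the direction is regressive.

regressive place assimilation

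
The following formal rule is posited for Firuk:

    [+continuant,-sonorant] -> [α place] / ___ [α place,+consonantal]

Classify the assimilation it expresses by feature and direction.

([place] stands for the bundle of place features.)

regressive place assimilation

The shared variable α links the value of the place features (abbreviated [place]) on the target to the same value on the neighbouring segment, so place is the feature that assimilates.
Since the environment is written after the underscore, the trigger follows the target; the direction is regressive.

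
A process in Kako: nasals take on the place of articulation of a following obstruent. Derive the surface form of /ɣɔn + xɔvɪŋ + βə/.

/n/ is a voiced alveolar nasal. The following trigger /x/ is velar, so /n/ must become velar as well.
The voiced velar nasal is [ŋ], so /n/ → [ŋ].
The same rule applies at the second boundary: /ŋ/ → [m] next to /β/.

[ɣɔŋxɔvɪmβə]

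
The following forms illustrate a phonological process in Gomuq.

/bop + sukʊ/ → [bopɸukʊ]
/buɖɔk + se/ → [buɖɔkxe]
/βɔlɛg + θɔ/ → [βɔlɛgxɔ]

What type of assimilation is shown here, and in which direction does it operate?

Underlying /s/ is realised as [ɸ] next to /p/; /p/ itself does not change.
The change alveolar → bilabial matches the place of the preceding /p/, identifying this as place assimilation.
Manner and voice are unchanged, so the assimilation is partial, not total.
The same holds elsewhere in the data: /s/ → [x] after /k/ (alveolar → velar, matching velar); /θ/ → [x] after /g/ (dental → velar, matching velar) — only place changes, and always toward the preceding segment.
The trigger is the preceding segment, so the direction is progressive (perseverative).

progressive place assimilation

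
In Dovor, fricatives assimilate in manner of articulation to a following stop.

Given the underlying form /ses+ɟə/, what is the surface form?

[setɟə]

/s/ is a voiceless alveolar fricative. The following trigger /ɟ/ is a stop, so /s/ must become a stop as well.
The voiceless alveolar stop is [t], so /s/ → [t].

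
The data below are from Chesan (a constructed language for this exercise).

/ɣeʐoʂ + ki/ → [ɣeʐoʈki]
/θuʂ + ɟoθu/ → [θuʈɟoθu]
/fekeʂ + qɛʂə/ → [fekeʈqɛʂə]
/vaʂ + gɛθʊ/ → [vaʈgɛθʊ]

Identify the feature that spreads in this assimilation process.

Underlying /ʂ/ is realised as [ʈ] next to /k/; /k/ itself does not change.
The change fricative → stop matches the manner of the following /k/, identifying this as manner assimilation.
The other alternating forms pattern the same way: /ʂ/ → [ʈ] before /ɟ/ (fricative → stop, matching a stop); /ʂ/ → [ʈ] before /q/ (fricative → stop, matching a stop); /ʂ/ → [ʈ] before /g/ (fricative → stop, matching a stop) — only manner changes, and always toward the following segment.

manner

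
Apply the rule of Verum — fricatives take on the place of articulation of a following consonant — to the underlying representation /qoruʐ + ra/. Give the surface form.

[qoruzra]

/ʐ/ is a voiced retroflex fricative. The following trigger /r/ is alveolar, so /ʐ/ must become alveolar as well.
Changing only its place to alveolar gives [z] — the voiced alveolar fricative.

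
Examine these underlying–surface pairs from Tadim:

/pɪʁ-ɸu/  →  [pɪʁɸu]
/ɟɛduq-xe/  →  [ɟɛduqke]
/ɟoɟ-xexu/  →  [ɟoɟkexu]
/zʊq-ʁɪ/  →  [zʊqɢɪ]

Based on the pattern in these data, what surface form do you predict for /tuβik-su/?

[tuβiktu]

The data show progressive manner assimilation: /x/ → [k] after /q/; /x/ → [k] after /ɟ/; /ʁ/ → [ɢ] after /q/. In each pair only manner changes, matching the preceding consonant, while place and voice stay constant.
No alternation appears in [pɪʁɸu]: there the adjacent consonants already agree in manner (/ɸ/ and /ʁ/ are both fricatives), so this form is consistent with the same rule.
The rule targets /s/ (voiceless alveolar fricative), which sits after the trigger /k/ (stop).
A voiceless alveolar stop is [t], so the surface segment is [t].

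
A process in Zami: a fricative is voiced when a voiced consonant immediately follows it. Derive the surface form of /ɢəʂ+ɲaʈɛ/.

/ʂ/ is a voiceless retroflex fricative. The following trigger /ɲ/ is voiced, so /ʂ/ must become voiced as well.
A voiced retroflex fricative is [ʐ], so the surface segment is [ʐ].

[ɢəʐɲaʈɛ]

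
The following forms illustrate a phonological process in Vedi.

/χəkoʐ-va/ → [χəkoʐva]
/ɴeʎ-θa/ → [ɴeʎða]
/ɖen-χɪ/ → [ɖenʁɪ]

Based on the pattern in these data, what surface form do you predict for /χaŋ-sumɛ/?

The data show progressive voicing assimilation: /θ/ → [ð] after /ʎ/; /χ/ → [ʁ] after /n/. In each pair only voicing changes, matching the preceding consonant, while place and manner stay constant.
No alternation appears in [χəkoʐva]: there the adjacent consonants already agree in voicing (/v/ and /ʐ/ are both voiced), so this form is consistent with the same rule.
/s/ is a voiceless alveolar fricative. The preceding trigger /ŋ/ is voiced, so /s/ must become voiced as well.
A voiced alveolar fricative is [z], so the surface segment is [z].

[χaŋzumɛ]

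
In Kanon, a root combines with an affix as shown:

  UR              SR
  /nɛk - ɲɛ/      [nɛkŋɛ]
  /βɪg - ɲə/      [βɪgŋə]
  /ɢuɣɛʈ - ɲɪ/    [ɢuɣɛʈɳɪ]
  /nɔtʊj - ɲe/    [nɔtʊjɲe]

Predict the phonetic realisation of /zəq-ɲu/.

[zəqɴu]

The data show progressive place assimilation: /ɲ/ → [ŋ] after /k/; /ɲ/ → [ŋ] after /g/; /ɲ/ → [ɳ] after /ʈ/. In each pair only place changes, matching the preceding consonant, while manner and voice stay constant.
No alternation appears in [nɔtʊjɲe]: there the adjacent consonants already agree in place (/ɲ/ and /j/ are both palatal), so this form is consistent with the same rule.
/ɲ/ is a voiced palatal nasal. The preceding trigger /q/ is uvular, so /ɲ/ must become uvular as well.
The voiced uvular nasal is [ɴ], so /ɲ/ → [ɴ].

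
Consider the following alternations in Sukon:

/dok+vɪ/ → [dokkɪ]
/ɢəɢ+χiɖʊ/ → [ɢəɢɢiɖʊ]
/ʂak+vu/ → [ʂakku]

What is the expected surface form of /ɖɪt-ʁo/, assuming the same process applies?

[ɖɪtto]

The data show progressive total assimilation (/v/ → [k] after /k/; /χ/ → [ɢ] after /ɢ/): in every case the target segment becomes identical to its preceding neighbour, copying more than a single feature.
/ʁ/ is the segment targeted by the rule; it sits immediately after /t/, so it assimilates completely and surfaces as [t].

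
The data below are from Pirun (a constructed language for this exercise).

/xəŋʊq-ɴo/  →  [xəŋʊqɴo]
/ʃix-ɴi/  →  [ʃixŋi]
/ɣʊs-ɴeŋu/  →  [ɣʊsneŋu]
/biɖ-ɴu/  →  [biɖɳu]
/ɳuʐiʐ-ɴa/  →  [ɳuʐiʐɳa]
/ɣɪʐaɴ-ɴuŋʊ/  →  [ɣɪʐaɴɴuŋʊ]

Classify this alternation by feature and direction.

progressive place assimilation

Underlying /ɴ/ is realised as [ŋ] next to /x/; /x/ itself does not change.
The change uvular → velar matches the place of the preceding /x/, identifying this as place assimilation.
Manner and voice are unchanged, so the assimilation is partial, not total.
The same holds elsewhere in the data: /ɴ/ → [n] after /s/ (uvular → alveolar, matching alveolar); /ɴ/ → [ɳ] after /ɖ/ (uvular → retroflex, matching retroflex); /ɴ/ → [ɳ] after /ʐ/ (uvular → retroflex, matching retroflex) — only place changes, and always toward the preceding segment.
Nothing changes in [xəŋʊqɴo], [ɣɪʐaɴɴuŋʊ]: there the adjacent consonants already agree in place (/ɴ/ and /q/ are both uvular; /ɴ/ and /ɴ/ are both uvular), so these forms are consistent with the same rule.
The trigger is the preceding segment, so the direction is progressive (perseverative).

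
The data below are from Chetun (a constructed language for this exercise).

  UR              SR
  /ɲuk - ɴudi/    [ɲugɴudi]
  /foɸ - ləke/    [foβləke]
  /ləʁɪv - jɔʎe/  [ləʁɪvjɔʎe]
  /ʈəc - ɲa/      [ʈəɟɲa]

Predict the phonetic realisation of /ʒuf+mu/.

[ʒuvmu]

The data show regressive voicing assimilation: /k/ → [g] before /ɴ/; /ɸ/ → [β] before /l/; /c/ → [ɟ] before /ɲ/. In each pair only voicing changes, matching the following consonant, while place and manner stay constant.
Nothing changes in [ləʁɪvjɔʎe]: there the adjacent consonants already agree in voicing (/v/ and /j/ are both voiced), so this form is consistent with the same rule.
The rule targets /f/ (voiceless labiodental fricative), which sits before the trigger /m/ (voiced).
Changing only its voicing to voiced gives [v] — the voiced labiodental fricative.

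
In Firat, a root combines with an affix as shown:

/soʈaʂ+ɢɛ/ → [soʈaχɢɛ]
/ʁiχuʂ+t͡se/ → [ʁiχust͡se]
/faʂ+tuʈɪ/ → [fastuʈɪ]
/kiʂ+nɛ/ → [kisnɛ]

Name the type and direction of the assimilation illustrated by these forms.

The segment that alternates is /ʂ/, which surfaces as [χ] when adjacent to /ɢ/.
The change retroflex → uvular matches the place of the following /ɢ/, identifying this as place assimilation.
Manner and voice are unchanged, so the assimilation is partial, not total.
Checking the remaining alternations: /ʂ/ → [s] before /t͡s/ (retroflex → alveolar, matching alveolar); /ʂ/ → [s] before /t/ (retroflex → alveolar, matching alveolar); /ʂ/ → [s] before /n/ (retroflex → alveolar, matching alveolar) — only place changes, and always toward the following segment.
Since the segment that changes precedes the conditioning segment, the assimilation is regressive.

regressive place assimilation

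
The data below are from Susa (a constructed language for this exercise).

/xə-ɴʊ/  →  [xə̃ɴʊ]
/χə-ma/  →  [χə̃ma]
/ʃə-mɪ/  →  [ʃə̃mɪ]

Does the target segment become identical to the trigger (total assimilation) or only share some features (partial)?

The vowel /ə/ surfaces as nasalised [ə̃] next to the following nasal /ɴ/ — it has acquired the [+nasal] feature of its neighbour.
Likewise in the remaining data: /ə/ → [ə̃] before /m/ — each time a vowel is nasalised next to a following nasal.

partial assimilation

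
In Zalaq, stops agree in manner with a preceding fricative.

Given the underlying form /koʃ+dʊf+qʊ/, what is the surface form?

The rule targets /d/ (voiced alveolar stop), which sits after the trigger /ʃ/ (fricative).
Changing only its manner to fricative gives [z] — the voiced alveolar fricative.
At the second juncture, /q/ likewise becomes [χ] adjacent to /f/.

[koʃzʊfχʊ]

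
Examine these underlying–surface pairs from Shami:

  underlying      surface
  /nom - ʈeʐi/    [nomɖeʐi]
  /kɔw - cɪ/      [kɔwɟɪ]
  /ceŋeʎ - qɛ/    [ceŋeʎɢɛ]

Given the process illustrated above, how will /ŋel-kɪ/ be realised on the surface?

[ŋelgɪ]

The data show progressive voicing assimilation: /ʈ/ → [ɖ] after /m/; /c/ → [ɟ] after /w/; /q/ → [ɢ] after /ʎ/. In each pair only voicing changes, matching the preceding consonant, while place and manner stay constant.
/k/ is a voiceless velar stop. The preceding trigger /l/ is voiced, so /k/ must become voiced as well.
The voiced velar stop is [g], so /k/ → [g].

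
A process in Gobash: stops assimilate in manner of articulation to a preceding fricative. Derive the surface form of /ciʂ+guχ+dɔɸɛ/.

[ciʂɣuχzɔɸɛ]

The rule targets /g/ (voiced velar stop), which sits after the trigger /ʂ/ (fricative).
A voiced velar fricative is [ɣ], so the surface segment is [ɣ].
The same rule applies at the second boundary: /d/ → [z] next to /χ/.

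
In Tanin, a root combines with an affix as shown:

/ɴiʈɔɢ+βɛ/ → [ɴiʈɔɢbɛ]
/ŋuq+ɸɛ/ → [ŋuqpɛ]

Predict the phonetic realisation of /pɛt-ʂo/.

The data show progressive manner assimilation: /β/ → [b] after /ɢ/; /ɸ/ → [p] after /q/. In each pair only manner changes, matching the preceding consonant, while place and voice stay constant.
The rule targets /ʂ/ (voiceless retroflex fricative), which sits after the trigger /t/ (stop).
A voiceless retroflex stop is [ʈ], so the surface segment is [ʈ].

[pɛtʈo]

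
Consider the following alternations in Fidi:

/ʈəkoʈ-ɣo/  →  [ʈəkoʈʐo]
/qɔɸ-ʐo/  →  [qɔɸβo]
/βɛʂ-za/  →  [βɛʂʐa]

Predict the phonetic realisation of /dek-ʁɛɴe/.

[dekɣɛɴe]

The data show progressive place assimilation: /ɣ/ → [ʐ] after /ʈ/; /ʐ/ → [β] after /ɸ/; /z/ → [ʐ] after /ʂ/. In each pair only place changes, matching the preceding consonant, while manner and voice stay constant.
/ʁ/ is a voiced uvular fricative. The preceding trigger /k/ is velar, so /ʁ/ must become velar as well.
A voiced velar fricative is [ɣ], so the surface segment is [ɣ].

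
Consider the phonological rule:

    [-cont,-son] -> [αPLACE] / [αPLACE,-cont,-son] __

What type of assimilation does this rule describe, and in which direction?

The rule copies the place features (abbreviated [PLACE]) from the environment onto the target, so the assimilating feature is place.
Since the environment is written before the underscore, the trigger precedes the target; the direction is progressive.

progressive place assimilation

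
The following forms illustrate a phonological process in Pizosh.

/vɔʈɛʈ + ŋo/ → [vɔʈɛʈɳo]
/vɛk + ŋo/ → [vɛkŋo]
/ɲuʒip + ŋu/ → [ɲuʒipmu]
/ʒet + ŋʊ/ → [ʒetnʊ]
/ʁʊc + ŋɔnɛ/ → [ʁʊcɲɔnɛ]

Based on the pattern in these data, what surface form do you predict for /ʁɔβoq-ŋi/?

[ʁɔβoqɴi]

The data show progressive place assimilation: /ŋ/ → [ɳ] after /ʈ/; /ŋ/ → [m] after /p/; /ŋ/ → [n] after /t/; /ŋ/ → [ɲ] after /c/. In each pair only place changes, matching the preceding consonant, while manner and voice stay constant.
No alternation appears in [vɛkŋo]: there the adjacent consonants already agree in place (/ŋ/ and /k/ are both velar), so this form is consistent with the same rule.
The rule targets /ŋ/ (voiced velar nasal), which sits after the trigger /q/ (uvular).
The voiced uvular nasal is [ɴ], so /ŋ/ → [ɴ].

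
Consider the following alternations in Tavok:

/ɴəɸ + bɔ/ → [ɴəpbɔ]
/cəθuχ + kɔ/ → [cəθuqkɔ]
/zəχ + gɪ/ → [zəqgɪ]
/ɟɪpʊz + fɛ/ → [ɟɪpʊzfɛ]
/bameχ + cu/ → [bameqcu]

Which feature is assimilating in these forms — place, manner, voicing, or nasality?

manner

Underlying /ɸ/ is realised as [p] next to /b/; /b/ itself does not change.
The change fricative → stop matches the manner of the following /b/, identifying this as manner assimilation.
The other alternating forms pattern the same way: /χ/ → [q] before /k/ (fricative → stop, matching a stop); /χ/ → [q] before /g/ (fricative → stop, matching a stop); /χ/ → [q] before /c/ (fricative → stop, matching a stop) — only manner changes, and always toward the following segment.
No alternation appears in [ɟɪpʊzfɛ]: there the adjacent consonants already agree in manner (/z/ and /f/ are both fricatives), so this form is consistent with the same rule.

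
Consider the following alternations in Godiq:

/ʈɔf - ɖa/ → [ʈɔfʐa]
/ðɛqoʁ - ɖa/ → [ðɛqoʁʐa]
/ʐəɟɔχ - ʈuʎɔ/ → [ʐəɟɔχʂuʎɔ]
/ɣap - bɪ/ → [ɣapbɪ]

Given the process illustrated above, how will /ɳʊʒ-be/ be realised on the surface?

The data show progressive manner assimilation: /ɖ/ → [ʐ] after /f/; /ɖ/ → [ʐ] after /ʁ/; /ʈ/ → [ʂ] after /χ/. In each pair only manner changes, matching the preceding consonant, while place and voice stay constant.
Nothing changes in [ɣapbɪ]: there the adjacent consonants already agree in manner (/b/ and /p/ are both stops), so this form is consistent with the same rule.
/b/ is a voiced bilabial stop. The preceding trigger /ʒ/ is a fricative, so /b/ must become a fricative as well.
The voiced bilabial fricative is [β], so /b/ → [β].

[ɳʊʒβe]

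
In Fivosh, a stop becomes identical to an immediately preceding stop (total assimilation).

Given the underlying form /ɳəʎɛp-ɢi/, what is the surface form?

/ɢ/ is the segment targeted by the rule; it sits immediately after /p/, so it assimilates completely and surfaces as [p].

[ɳəʎɛppi]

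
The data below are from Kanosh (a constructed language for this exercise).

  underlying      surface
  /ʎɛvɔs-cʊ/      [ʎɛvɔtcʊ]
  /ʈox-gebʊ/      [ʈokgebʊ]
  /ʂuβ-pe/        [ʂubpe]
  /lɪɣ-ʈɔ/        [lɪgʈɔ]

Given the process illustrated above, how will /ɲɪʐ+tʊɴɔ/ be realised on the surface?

The data show regressive manner assimilation: /s/ → [t] before /c/; /x/ → [k] before /g/; /β/ → [b] before /p/; /ɣ/ → [g] before /ʈ/. In each pair only manner changes, matching the following consonant, while place and voice stay constant.
/ʐ/ is a voiced retroflex fricative. The following trigger /t/ is a stop, so /ʐ/ must become a stop as well.
Changing only its manner to stop gives [ɖ] — the voiced retroflex stop.

[ɲɪɖtʊɴɔ]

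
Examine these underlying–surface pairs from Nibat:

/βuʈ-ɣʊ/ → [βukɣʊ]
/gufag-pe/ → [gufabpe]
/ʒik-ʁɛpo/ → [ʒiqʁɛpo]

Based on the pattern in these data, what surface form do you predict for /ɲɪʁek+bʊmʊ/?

[ɲɪʁepbʊmʊ]

The data show regressive place assimilation: /ʈ/ → [k] before /ɣ/; /g/ → [b] before /p/; /k/ → [q] before /ʁ/. In each pair only place changes, matching the following consonant, while manner and voice stay constant.
The rule targets /k/ (voiceless velar stop), which sits before the trigger /b/ (bilabial).
The voiceless bilabial stop is [p], so /k/ → [p].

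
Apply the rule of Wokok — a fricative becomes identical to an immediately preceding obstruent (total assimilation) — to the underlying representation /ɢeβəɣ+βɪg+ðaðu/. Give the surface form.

/β/ is the segment targeted by the rule; it sits immediately after /ɣ/, so it assimilates completely and surfaces as [ɣ].
At the second juncture, /ð/ likewise becomes [g] adjacent to /g/.

[ɢeβəɣɣɪggaðu]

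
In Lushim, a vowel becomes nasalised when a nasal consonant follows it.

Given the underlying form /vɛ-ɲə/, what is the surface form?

/ɛ/ sits next to the nasal /ɲ/ and is therefore nasalised to [ɛ̃].

[vɛ̃ɲə]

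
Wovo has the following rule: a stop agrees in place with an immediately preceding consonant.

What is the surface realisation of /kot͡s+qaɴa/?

[kot͡staɴa]

/q/ is a voiceless uvular stop. The preceding trigger /t͡s/ is alveolar, so /q/ must become alveolar as well.
A voiceless alveolar stop is [t], so the surface segment is [t].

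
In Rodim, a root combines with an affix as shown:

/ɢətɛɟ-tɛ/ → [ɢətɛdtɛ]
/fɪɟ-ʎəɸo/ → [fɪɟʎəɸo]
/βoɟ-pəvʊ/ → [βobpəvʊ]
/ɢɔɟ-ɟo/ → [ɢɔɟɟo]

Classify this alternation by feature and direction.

regressive place assimilation

Comparing underlying and surface forms, /ɟ/ → [d] is the alternation; the neighbouring /t/ is constant.
The change palatal → alveolar matches the place of the following /t/, identifying this as place assimilation.
Manner and voice are unchanged, so the assimilation is partial, not total.
The other alternating form patterns the same way: /ɟ/ → [b] before /p/ (palatal → bilabial, matching bilabial) — only place changes, and always toward the following segment.
No alternation appears in [fɪɟʎəɸo], [ɢɔɟɟo]: there the adjacent consonants already agree in place (/ɟ/ and /ʎ/ are both palatal; /ɟ/ and /ɟ/ are both palatal), so these forms are consistent with the same rule.
The trigger is the following segment, so the direction is regressive (anticipatory).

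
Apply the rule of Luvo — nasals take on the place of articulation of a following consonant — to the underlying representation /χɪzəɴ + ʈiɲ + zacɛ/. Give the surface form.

[χɪzəɳʈinzacɛ]

The rule targets /ɴ/ (voiced uvular nasal), which sits before the trigger /ʈ/ (retroflex).
The voiced retroflex nasal is [ɳ], so /ɴ/ → [ɳ].
The same rule applies at the second boundary: /ɲ/ → [n] next to /z/.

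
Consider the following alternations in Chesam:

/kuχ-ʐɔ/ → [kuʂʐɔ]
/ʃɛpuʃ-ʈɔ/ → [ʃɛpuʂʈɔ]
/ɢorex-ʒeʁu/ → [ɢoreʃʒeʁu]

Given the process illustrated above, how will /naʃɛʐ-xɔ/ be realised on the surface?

The data show regressive place assimilation: /χ/ → [ʂ] before /ʐ/; /ʃ/ → [ʂ] before /ʈ/; /x/ → [ʃ] before /ʒ/. In each pair only place changes, matching the following consonant, while manner and voice stay constant.
/ʐ/ is a voiced retroflex fricative. The following trigger /x/ is velar, so /ʐ/ must become velar as well.
Changing only its place to velar gives [ɣ] — the voiced velar fricative.

[naʃɛɣxɔ]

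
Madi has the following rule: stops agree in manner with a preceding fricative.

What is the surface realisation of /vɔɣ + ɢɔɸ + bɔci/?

The rule targets /ɢ/ (voiced uvular stop), which sits after the trigger /ɣ/ (fricative).
A voiced uvular fricative is [ʁ], so the surface segment is [ʁ].
The same rule applies at the second boundary: /b/ → [β] next to /ɸ/.

[vɔɣʁɔɸβɔci]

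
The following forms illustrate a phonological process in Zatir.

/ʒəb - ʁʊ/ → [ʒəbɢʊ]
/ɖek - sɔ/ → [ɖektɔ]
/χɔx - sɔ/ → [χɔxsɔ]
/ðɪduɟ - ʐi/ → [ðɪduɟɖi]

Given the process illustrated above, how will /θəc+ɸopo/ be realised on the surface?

The data show progressive manner assimilation: /ʁ/ → [ɢ] after /b/; /s/ → [t] after /k/; /ʐ/ → [ɖ] after /ɟ/. In each pair only manner changes, matching the preceding consonant, while place and voice stay constant.
Nothing changes in [χɔxsɔ]: there the adjacent consonants already agree in manner (/s/ and /x/ are both fricatives), so this form is consistent with the same rule.
/ɸ/ is a voiceless bilabial fricative. The preceding trigger /c/ is a stop, so /ɸ/ must become a stop as well.
A voiceless bilabial stop is [p], so the surface segment is [p].

[θəcpopo]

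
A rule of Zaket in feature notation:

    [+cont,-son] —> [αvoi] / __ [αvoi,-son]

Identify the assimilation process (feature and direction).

regressive voicing assimilation

The rule copies [voi] from the environment onto the target, so the assimilating feature is voicing.
The conditioning segment sits to the right of the focus bar, meaning the trigger follows the segment that changes — regressive assimilation.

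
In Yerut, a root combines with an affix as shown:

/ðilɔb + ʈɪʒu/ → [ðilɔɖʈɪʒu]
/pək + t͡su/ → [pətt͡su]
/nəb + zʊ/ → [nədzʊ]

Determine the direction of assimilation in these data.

regressive

Comparing underlying and surface forms, /b/ → [ɖ] is the alternation; the neighbouring /ʈ/ is constant.
/b/ is bilabial while /ʈ/ is retroflex; the output [ɖ] is retroflex, matching the trigger — so the feature that spreads is place.
Checking the remaining alternations: /k/ → [t] before /t͡s/ (velar → alveolar, matching alveolar); /b/ → [d] before /z/ (bilabial → alveolar, matching alveolar) — only place changes, and always toward the following segment.
The trigger is the following segment, so the direction is regressive (anticipatory).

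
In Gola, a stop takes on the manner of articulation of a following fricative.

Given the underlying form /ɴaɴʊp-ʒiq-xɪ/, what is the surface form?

/p/ is a voiceless bilabial stop. The following trigger /ʒ/ is a fricative, so /p/ must become a fricative as well.
The voiceless bilabial fricative is [ɸ], so /p/ → [ɸ].
At the second juncture, /q/ likewise becomes [χ] adjacent to /x/.

[ɴaɴʊɸʒiχxɪ]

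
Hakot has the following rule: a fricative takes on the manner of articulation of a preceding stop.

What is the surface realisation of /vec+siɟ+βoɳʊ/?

[vectiɟboɳʊ]

/s/ is a voiceless alveolar fricative. The preceding trigger /c/ is a stop, so /s/ must become a stop as well.
Changing only its manner to stop gives [t] — the voiceless alveolar stop.
The same rule applies at the second boundary: /β/ → [b] next to /ɟ/.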